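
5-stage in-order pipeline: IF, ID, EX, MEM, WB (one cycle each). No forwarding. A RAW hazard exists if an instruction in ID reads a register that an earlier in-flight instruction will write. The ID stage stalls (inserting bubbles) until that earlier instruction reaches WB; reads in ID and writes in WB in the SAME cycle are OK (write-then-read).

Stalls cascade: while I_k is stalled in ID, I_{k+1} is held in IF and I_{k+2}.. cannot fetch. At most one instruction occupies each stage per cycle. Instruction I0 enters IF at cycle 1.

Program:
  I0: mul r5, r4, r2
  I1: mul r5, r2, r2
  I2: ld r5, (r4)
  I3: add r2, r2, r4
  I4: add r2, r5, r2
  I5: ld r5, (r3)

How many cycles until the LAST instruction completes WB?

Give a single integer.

Answer: 12

Derivation:
I0 mul r5 <- r4,r2: IF@1 ID@2 stall=0 (-) EX@3 MEM@4 WB@5
I1 mul r5 <- r2,r2: IF@2 ID@3 stall=0 (-) EX@4 MEM@5 WB@6
I2 ld r5 <- r4: IF@3 ID@4 stall=0 (-) EX@5 MEM@6 WB@7
I3 add r2 <- r2,r4: IF@4 ID@5 stall=0 (-) EX@6 MEM@7 WB@8
I4 add r2 <- r5,r2: IF@5 ID@6 stall=2 (RAW on I3.r2 (WB@8)) EX@9 MEM@10 WB@11
I5 ld r5 <- r3: IF@6 ID@9 stall=0 (-) EX@10 MEM@11 WB@12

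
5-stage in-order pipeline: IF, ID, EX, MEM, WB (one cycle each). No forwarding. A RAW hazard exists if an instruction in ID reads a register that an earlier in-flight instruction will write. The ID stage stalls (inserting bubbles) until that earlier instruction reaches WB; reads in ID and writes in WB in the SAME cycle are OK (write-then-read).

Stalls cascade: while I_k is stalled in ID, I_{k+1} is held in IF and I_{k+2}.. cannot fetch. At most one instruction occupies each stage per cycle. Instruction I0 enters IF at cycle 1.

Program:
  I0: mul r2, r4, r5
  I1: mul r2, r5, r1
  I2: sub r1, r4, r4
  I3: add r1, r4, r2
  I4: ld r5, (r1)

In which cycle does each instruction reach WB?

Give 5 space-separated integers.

Answer: 5 6 7 9 12

Derivation:
I0 mul r2 <- r4,r5: IF@1 ID@2 stall=0 (-) EX@3 MEM@4 WB@5
I1 mul r2 <- r5,r1: IF@2 ID@3 stall=0 (-) EX@4 MEM@5 WB@6
I2 sub r1 <- r4,r4: IF@3 ID@4 stall=0 (-) EX@5 MEM@6 WB@7
I3 add r1 <- r4,r2: IF@4 ID@5 stall=1 (RAW on I1.r2 (WB@6)) EX@7 MEM@8 WB@9
I4 ld r5 <- r1: IF@5 ID@7 stall=2 (RAW on I3.r1 (WB@9)) EX@10 MEM@11 WB@12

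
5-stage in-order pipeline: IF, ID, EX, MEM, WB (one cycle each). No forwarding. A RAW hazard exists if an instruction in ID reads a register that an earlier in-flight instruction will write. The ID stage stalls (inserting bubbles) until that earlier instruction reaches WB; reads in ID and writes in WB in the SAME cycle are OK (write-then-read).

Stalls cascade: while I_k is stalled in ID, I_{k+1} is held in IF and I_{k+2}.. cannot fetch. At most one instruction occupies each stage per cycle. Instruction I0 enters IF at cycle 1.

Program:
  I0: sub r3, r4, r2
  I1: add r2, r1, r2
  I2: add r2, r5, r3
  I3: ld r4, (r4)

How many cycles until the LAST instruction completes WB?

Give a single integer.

I0 sub r3 <- r4,r2: IF@1 ID@2 stall=0 (-) EX@3 MEM@4 WB@5
I1 add r2 <- r1,r2: IF@2 ID@3 stall=0 (-) EX@4 MEM@5 WB@6
I2 add r2 <- r5,r3: IF@3 ID@4 stall=1 (RAW on I0.r3 (WB@5)) EX@6 MEM@7 WB@8
I3 ld r4 <- r4: IF@4 ID@6 stall=0 (-) EX@7 MEM@8 WB@9

Answer: 9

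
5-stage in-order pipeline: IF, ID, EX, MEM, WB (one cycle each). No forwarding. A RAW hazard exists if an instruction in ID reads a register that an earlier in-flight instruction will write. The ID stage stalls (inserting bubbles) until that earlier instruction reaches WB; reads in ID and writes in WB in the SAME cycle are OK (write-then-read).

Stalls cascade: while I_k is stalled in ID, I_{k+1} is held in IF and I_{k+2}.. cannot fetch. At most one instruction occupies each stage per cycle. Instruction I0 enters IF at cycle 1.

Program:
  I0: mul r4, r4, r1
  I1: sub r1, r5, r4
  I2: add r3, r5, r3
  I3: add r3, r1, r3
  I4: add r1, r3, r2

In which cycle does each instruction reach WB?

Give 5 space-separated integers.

I0 mul r4 <- r4,r1: IF@1 ID@2 stall=0 (-) EX@3 MEM@4 WB@5
I1 sub r1 <- r5,r4: IF@2 ID@3 stall=2 (RAW on I0.r4 (WB@5)) EX@6 MEM@7 WB@8
I2 add r3 <- r5,r3: IF@3 ID@6 stall=0 (-) EX@7 MEM@8 WB@9
I3 add r3 <- r1,r3: IF@6 ID@7 stall=2 (RAW on I2.r3 (WB@9)) EX@10 MEM@11 WB@12
I4 add r1 <- r3,r2: IF@7 ID@10 stall=2 (RAW on I3.r3 (WB@12)) EX@13 MEM@14 WB@15

Answer: 5 8 9 12 15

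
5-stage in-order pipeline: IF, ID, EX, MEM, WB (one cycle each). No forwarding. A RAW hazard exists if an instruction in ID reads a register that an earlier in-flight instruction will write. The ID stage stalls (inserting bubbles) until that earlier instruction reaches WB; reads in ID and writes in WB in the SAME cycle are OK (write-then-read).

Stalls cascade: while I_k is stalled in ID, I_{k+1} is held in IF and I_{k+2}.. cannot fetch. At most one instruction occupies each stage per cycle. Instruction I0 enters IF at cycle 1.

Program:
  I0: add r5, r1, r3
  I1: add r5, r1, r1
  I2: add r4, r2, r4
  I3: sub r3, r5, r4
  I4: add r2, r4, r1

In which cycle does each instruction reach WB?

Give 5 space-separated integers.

I0 add r5 <- r1,r3: IF@1 ID@2 stall=0 (-) EX@3 MEM@4 WB@5
I1 add r5 <- r1,r1: IF@2 ID@3 stall=0 (-) EX@4 MEM@5 WB@6
I2 add r4 <- r2,r4: IF@3 ID@4 stall=0 (-) EX@5 MEM@6 WB@7
I3 sub r3 <- r5,r4: IF@4 ID@5 stall=2 (RAW on I2.r4 (WB@7)) EX@8 MEM@9 WB@10
I4 add r2 <- r4,r1: IF@5 ID@8 stall=0 (-) EX@9 MEM@10 WB@11

Answer: 5 6 7 10 11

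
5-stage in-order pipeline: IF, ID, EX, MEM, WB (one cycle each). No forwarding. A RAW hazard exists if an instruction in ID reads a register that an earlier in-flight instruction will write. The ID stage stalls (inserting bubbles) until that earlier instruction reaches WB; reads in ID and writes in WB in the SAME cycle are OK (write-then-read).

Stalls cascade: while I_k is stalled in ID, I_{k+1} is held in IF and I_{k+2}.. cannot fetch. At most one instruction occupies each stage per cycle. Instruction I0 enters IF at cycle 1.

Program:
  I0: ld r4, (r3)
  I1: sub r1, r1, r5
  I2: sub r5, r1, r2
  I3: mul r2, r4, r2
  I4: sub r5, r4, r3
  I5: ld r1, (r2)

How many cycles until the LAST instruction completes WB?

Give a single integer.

Answer: 13

Derivation:
I0 ld r4 <- r3: IF@1 ID@2 stall=0 (-) EX@3 MEM@4 WB@5
I1 sub r1 <- r1,r5: IF@2 ID@3 stall=0 (-) EX@4 MEM@5 WB@6
I2 sub r5 <- r1,r2: IF@3 ID@4 stall=2 (RAW on I1.r1 (WB@6)) EX@7 MEM@8 WB@9
I3 mul r2 <- r4,r2: IF@4 ID@7 stall=0 (-) EX@8 MEM@9 WB@10
I4 sub r5 <- r4,r3: IF@7 ID@8 stall=0 (-) EX@9 MEM@10 WB@11
I5 ld r1 <- r2: IF@8 ID@9 stall=1 (RAW on I3.r2 (WB@10)) EX@11 MEM@12 WB@13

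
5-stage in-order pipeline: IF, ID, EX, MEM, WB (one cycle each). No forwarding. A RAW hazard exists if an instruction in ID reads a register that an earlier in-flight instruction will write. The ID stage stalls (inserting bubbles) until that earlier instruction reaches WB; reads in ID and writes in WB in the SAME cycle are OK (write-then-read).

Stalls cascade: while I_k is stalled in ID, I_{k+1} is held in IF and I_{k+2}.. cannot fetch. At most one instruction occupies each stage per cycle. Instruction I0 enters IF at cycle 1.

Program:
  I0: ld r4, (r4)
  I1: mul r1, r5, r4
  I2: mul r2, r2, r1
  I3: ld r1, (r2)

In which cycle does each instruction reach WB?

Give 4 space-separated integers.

I0 ld r4 <- r4: IF@1 ID@2 stall=0 (-) EX@3 MEM@4 WB@5
I1 mul r1 <- r5,r4: IF@2 ID@3 stall=2 (RAW on I0.r4 (WB@5)) EX@6 MEM@7 WB@8
I2 mul r2 <- r2,r1: IF@3 ID@6 stall=2 (RAW on I1.r1 (WB@8)) EX@9 MEM@10 WB@11
I3 ld r1 <- r2: IF@6 ID@9 stall=2 (RAW on I2.r2 (WB@11)) EX@12 MEM@13 WB@14

Answer: 5 8 11 14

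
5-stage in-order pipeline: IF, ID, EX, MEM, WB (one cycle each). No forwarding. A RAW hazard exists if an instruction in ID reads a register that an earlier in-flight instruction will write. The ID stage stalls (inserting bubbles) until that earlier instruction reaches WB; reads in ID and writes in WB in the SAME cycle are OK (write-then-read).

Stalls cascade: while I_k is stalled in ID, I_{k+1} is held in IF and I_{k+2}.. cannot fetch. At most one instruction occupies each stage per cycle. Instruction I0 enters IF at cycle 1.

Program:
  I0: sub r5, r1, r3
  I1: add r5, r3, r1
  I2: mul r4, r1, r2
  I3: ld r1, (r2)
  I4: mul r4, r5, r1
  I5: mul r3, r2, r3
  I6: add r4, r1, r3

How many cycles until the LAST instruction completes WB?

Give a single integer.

Answer: 15

Derivation:
I0 sub r5 <- r1,r3: IF@1 ID@2 stall=0 (-) EX@3 MEM@4 WB@5
I1 add r5 <- r3,r1: IF@2 ID@3 stall=0 (-) EX@4 MEM@5 WB@6
I2 mul r4 <- r1,r2: IF@3 ID@4 stall=0 (-) EX@5 MEM@6 WB@7
I3 ld r1 <- r2: IF@4 ID@5 stall=0 (-) EX@6 MEM@7 WB@8
I4 mul r4 <- r5,r1: IF@5 ID@6 stall=2 (RAW on I3.r1 (WB@8)) EX@9 MEM@10 WB@11
I5 mul r3 <- r2,r3: IF@6 ID@9 stall=0 (-) EX@10 MEM@11 WB@12
I6 add r4 <- r1,r3: IF@9 ID@10 stall=2 (RAW on I5.r3 (WB@12)) EX@13 MEM@14 WB@15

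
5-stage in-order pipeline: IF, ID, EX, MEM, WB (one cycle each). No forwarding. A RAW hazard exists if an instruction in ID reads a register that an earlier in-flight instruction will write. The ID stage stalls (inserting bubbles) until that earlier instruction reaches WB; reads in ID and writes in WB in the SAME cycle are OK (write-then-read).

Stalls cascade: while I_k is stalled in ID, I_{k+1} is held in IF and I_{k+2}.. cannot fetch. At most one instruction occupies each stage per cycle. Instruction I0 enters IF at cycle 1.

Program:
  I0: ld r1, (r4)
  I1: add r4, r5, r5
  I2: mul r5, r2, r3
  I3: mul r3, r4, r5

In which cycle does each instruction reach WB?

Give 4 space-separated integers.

I0 ld r1 <- r4: IF@1 ID@2 stall=0 (-) EX@3 MEM@4 WB@5
I1 add r4 <- r5,r5: IF@2 ID@3 stall=0 (-) EX@4 MEM@5 WB@6
I2 mul r5 <- r2,r3: IF@3 ID@4 stall=0 (-) EX@5 MEM@6 WB@7
I3 mul r3 <- r4,r5: IF@4 ID@5 stall=2 (RAW on I2.r5 (WB@7)) EX@8 MEM@9 WB@10

Answer: 5 6 7 10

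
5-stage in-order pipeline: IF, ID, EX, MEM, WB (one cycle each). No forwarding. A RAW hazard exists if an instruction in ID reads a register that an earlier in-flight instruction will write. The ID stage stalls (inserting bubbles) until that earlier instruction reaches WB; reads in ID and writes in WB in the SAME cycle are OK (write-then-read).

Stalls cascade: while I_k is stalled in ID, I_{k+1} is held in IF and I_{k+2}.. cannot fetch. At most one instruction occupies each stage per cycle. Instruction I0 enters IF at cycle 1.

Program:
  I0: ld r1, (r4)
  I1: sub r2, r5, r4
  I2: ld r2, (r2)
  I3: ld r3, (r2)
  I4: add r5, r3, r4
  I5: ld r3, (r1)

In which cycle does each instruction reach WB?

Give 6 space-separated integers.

I0 ld r1 <- r4: IF@1 ID@2 stall=0 (-) EX@3 MEM@4 WB@5
I1 sub r2 <- r5,r4: IF@2 ID@3 stall=0 (-) EX@4 MEM@5 WB@6
I2 ld r2 <- r2: IF@3 ID@4 stall=2 (RAW on I1.r2 (WB@6)) EX@7 MEM@8 WB@9
I3 ld r3 <- r2: IF@4 ID@7 stall=2 (RAW on I2.r2 (WB@9)) EX@10 MEM@11 WB@12
I4 add r5 <- r3,r4: IF@7 ID@10 stall=2 (RAW on I3.r3 (WB@12)) EX@13 MEM@14 WB@15
I5 ld r3 <- r1: IF@10 ID@13 stall=0 (-) EX@14 MEM@15 WB@16

Answer: 5 6 9 12 15 16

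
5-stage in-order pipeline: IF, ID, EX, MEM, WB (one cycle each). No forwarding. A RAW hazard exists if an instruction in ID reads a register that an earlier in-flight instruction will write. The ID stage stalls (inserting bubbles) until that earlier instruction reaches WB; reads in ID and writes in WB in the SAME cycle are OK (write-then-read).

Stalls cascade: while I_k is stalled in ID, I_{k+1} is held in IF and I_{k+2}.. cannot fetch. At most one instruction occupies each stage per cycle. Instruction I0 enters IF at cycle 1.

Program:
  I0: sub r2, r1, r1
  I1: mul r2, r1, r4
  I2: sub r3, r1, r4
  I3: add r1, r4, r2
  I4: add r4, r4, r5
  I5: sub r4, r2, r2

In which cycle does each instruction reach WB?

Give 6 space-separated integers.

Answer: 5 6 7 9 10 11

Derivation:
I0 sub r2 <- r1,r1: IF@1 ID@2 stall=0 (-) EX@3 MEM@4 WB@5
I1 mul r2 <- r1,r4: IF@2 ID@3 stall=0 (-) EX@4 MEM@5 WB@6
I2 sub r3 <- r1,r4: IF@3 ID@4 stall=0 (-) EX@5 MEM@6 WB@7
I3 add r1 <- r4,r2: IF@4 ID@5 stall=1 (RAW on I1.r2 (WB@6)) EX@7 MEM@8 WB@9
I4 add r4 <- r4,r5: IF@5 ID@7 stall=0 (-) EX@8 MEM@9 WB@10
I5 sub r4 <- r2,r2: IF@7 ID@8 stall=0 (-) EX@9 MEM@10 WB@11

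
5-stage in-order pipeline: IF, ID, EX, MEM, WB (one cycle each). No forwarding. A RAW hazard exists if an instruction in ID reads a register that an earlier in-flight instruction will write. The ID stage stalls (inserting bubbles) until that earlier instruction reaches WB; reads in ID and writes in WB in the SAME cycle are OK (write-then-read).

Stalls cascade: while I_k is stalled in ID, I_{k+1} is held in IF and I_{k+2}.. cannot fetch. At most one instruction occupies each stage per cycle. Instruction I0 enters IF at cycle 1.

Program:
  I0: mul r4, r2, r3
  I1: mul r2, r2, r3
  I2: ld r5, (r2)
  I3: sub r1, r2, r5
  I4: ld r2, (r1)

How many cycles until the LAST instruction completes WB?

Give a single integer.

Answer: 15

Derivation:
I0 mul r4 <- r2,r3: IF@1 ID@2 stall=0 (-) EX@3 MEM@4 WB@5
I1 mul r2 <- r2,r3: IF@2 ID@3 stall=0 (-) EX@4 MEM@5 WB@6
I2 ld r5 <- r2: IF@3 ID@4 stall=2 (RAW on I1.r2 (WB@6)) EX@7 MEM@8 WB@9
I3 sub r1 <- r2,r5: IF@4 ID@7 stall=2 (RAW on I2.r5 (WB@9)) EX@10 MEM@11 WB@12
I4 ld r2 <- r1: IF@7 ID@10 stall=2 (RAW on I3.r1 (WB@12)) EX@13 MEM@14 WB@15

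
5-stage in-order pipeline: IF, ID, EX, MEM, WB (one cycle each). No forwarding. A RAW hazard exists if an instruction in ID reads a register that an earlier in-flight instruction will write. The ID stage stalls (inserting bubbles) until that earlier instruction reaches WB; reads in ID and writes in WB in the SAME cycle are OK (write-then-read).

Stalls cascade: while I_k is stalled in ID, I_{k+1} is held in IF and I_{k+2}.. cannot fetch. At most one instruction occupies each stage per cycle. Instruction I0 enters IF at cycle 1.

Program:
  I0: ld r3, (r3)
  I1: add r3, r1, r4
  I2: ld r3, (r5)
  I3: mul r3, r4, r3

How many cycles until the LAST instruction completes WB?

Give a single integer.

Answer: 10

Derivation:
I0 ld r3 <- r3: IF@1 ID@2 stall=0 (-) EX@3 MEM@4 WB@5
I1 add r3 <- r1,r4: IF@2 ID@3 stall=0 (-) EX@4 MEM@5 WB@6
I2 ld r3 <- r5: IF@3 ID@4 stall=0 (-) EX@5 MEM@6 WB@7
I3 mul r3 <- r4,r3: IF@4 ID@5 stall=2 (RAW on I2.r3 (WB@7)) EX@8 MEM@9 WB@10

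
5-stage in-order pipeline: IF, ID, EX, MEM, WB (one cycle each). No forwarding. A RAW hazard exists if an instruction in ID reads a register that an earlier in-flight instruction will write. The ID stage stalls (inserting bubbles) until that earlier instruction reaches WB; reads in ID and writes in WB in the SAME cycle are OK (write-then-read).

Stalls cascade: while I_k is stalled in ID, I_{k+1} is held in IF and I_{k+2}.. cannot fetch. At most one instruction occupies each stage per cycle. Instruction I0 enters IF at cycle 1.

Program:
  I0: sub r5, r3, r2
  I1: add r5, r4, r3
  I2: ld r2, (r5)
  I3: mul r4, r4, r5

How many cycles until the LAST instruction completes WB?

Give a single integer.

I0 sub r5 <- r3,r2: IF@1 ID@2 stall=0 (-) EX@3 MEM@4 WB@5
I1 add r5 <- r4,r3: IF@2 ID@3 stall=0 (-) EX@4 MEM@5 WB@6
I2 ld r2 <- r5: IF@3 ID@4 stall=2 (RAW on I1.r5 (WB@6)) EX@7 MEM@8 WB@9
I3 mul r4 <- r4,r5: IF@4 ID@7 stall=0 (-) EX@8 MEM@9 WB@10

Answer: 10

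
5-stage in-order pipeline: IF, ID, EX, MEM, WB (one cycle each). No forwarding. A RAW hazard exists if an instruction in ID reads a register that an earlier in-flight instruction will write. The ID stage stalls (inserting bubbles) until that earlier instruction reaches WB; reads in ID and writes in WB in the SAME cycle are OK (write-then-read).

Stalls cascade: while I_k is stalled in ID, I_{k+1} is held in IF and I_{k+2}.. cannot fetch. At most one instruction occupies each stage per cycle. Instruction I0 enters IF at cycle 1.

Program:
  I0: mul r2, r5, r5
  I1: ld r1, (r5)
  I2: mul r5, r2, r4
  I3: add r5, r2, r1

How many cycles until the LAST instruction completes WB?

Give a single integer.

Answer: 9

Derivation:
I0 mul r2 <- r5,r5: IF@1 ID@2 stall=0 (-) EX@3 MEM@4 WB@5
I1 ld r1 <- r5: IF@2 ID@3 stall=0 (-) EX@4 MEM@5 WB@6
I2 mul r5 <- r2,r4: IF@3 ID@4 stall=1 (RAW on I0.r2 (WB@5)) EX@6 MEM@7 WB@8
I3 add r5 <- r2,r1: IF@4 ID@6 stall=0 (-) EX@7 MEM@8 WB@9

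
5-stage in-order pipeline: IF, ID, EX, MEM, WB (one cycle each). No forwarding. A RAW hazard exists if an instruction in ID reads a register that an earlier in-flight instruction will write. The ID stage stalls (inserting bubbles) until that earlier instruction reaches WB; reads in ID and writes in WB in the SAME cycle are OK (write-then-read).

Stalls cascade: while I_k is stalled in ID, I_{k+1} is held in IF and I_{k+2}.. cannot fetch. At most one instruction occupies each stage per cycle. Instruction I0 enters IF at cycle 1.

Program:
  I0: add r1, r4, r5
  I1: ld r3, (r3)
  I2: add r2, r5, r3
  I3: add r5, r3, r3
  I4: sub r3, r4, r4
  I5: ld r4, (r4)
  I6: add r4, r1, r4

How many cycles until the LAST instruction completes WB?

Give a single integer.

I0 add r1 <- r4,r5: IF@1 ID@2 stall=0 (-) EX@3 MEM@4 WB@5
I1 ld r3 <- r3: IF@2 ID@3 stall=0 (-) EX@4 MEM@5 WB@6
I2 add r2 <- r5,r3: IF@3 ID@4 stall=2 (RAW on I1.r3 (WB@6)) EX@7 MEM@8 WB@9
I3 add r5 <- r3,r3: IF@4 ID@7 stall=0 (-) EX@8 MEM@9 WB@10
I4 sub r3 <- r4,r4: IF@7 ID@8 stall=0 (-) EX@9 MEM@10 WB@11
I5 ld r4 <- r4: IF@8 ID@9 stall=0 (-) EX@10 MEM@11 WB@12
I6 add r4 <- r1,r4: IF@9 ID@10 stall=2 (RAW on I5.r4 (WB@12)) EX@13 MEM@14 WB@15

Answer: 15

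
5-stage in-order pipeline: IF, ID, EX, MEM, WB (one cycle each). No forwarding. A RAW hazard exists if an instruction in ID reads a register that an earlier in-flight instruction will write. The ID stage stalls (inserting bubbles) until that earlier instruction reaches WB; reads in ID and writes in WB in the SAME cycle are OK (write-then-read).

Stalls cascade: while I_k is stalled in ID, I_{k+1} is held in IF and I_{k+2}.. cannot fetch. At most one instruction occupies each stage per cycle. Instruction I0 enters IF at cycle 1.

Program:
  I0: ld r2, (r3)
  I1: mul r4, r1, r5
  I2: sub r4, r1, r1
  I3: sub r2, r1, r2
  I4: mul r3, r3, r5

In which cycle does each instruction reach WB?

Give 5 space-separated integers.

Answer: 5 6 7 8 9

Derivation:
I0 ld r2 <- r3: IF@1 ID@2 stall=0 (-) EX@3 MEM@4 WB@5
I1 mul r4 <- r1,r5: IF@2 ID@3 stall=0 (-) EX@4 MEM@5 WB@6
I2 sub r4 <- r1,r1: IF@3 ID@4 stall=0 (-) EX@5 MEM@6 WB@7
I3 sub r2 <- r1,r2: IF@4 ID@5 stall=0 (-) EX@6 MEM@7 WB@8
I4 mul r3 <- r3,r5: IF@5 ID@6 stall=0 (-) EX@7 MEM@8 WB@9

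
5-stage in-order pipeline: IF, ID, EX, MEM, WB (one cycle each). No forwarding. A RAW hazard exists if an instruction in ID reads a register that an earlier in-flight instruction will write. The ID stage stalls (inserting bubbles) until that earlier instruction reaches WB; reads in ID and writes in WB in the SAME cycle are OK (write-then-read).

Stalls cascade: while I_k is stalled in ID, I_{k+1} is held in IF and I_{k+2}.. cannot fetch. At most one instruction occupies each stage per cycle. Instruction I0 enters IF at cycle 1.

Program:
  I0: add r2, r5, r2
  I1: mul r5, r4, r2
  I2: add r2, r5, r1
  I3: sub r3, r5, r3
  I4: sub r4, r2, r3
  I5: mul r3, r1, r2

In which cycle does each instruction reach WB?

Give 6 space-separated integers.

Answer: 5 8 11 12 15 16

Derivation:
I0 add r2 <- r5,r2: IF@1 ID@2 stall=0 (-) EX@3 MEM@4 WB@5
I1 mul r5 <- r4,r2: IF@2 ID@3 stall=2 (RAW on I0.r2 (WB@5)) EX@6 MEM@7 WB@8
I2 add r2 <- r5,r1: IF@3 ID@6 stall=2 (RAW on I1.r5 (WB@8)) EX@9 MEM@10 WB@11
I3 sub r3 <- r5,r3: IF@6 ID@9 stall=0 (-) EX@10 MEM@11 WB@12
I4 sub r4 <- r2,r3: IF@9 ID@10 stall=2 (RAW on I3.r3 (WB@12)) EX@13 MEM@14 WB@15
I5 mul r3 <- r1,r2: IF@10 ID@13 stall=0 (-) EX@14 MEM@15 WB@16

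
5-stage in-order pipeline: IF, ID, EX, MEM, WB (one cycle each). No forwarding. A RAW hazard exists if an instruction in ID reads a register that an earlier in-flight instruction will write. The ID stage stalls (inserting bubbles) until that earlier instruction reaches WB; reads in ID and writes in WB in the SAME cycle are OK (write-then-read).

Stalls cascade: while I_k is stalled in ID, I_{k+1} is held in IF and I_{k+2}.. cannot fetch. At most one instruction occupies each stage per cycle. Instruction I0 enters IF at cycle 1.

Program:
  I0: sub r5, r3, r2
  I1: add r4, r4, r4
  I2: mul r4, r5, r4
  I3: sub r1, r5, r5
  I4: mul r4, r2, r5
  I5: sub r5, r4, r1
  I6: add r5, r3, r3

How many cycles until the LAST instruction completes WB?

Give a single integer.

I0 sub r5 <- r3,r2: IF@1 ID@2 stall=0 (-) EX@3 MEM@4 WB@5
I1 add r4 <- r4,r4: IF@2 ID@3 stall=0 (-) EX@4 MEM@5 WB@6
I2 mul r4 <- r5,r4: IF@3 ID@4 stall=2 (RAW on I1.r4 (WB@6)) EX@7 MEM@8 WB@9
I3 sub r1 <- r5,r5: IF@4 ID@7 stall=0 (-) EX@8 MEM@9 WB@10
I4 mul r4 <- r2,r5: IF@7 ID@8 stall=0 (-) EX@9 MEM@10 WB@11
I5 sub r5 <- r4,r1: IF@8 ID@9 stall=2 (RAW on I4.r4 (WB@11)) EX@12 MEM@13 WB@14
I6 add r5 <- r3,r3: IF@9 ID@12 stall=0 (-) EX@13 MEM@14 WB@15

Answer: 15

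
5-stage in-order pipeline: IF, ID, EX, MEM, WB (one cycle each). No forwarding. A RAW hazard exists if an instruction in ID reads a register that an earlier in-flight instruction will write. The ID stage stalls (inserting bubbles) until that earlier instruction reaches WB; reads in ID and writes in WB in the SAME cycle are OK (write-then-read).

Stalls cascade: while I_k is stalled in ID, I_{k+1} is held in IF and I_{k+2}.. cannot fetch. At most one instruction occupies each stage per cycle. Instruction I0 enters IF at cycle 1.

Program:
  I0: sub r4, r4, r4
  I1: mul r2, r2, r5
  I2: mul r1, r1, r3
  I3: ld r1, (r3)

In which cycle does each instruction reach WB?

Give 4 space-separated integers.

I0 sub r4 <- r4,r4: IF@1 ID@2 stall=0 (-) EX@3 MEM@4 WB@5
I1 mul r2 <- r2,r5: IF@2 ID@3 stall=0 (-) EX@4 MEM@5 WB@6
I2 mul r1 <- r1,r3: IF@3 ID@4 stall=0 (-) EX@5 MEM@6 WB@7
I3 ld r1 <- r3: IF@4 ID@5 stall=0 (-) EX@6 MEM@7 WB@8

Answer: 5 6 7 8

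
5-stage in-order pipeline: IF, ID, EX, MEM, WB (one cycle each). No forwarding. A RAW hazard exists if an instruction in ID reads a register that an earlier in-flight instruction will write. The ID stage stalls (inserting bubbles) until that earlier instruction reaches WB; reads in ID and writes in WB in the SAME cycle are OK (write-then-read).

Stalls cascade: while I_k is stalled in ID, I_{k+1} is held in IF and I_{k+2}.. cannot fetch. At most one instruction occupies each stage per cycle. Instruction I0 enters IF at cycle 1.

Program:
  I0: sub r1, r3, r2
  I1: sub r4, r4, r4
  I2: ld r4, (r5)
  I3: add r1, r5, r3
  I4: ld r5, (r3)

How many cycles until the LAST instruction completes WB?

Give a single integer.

Answer: 9

Derivation:
I0 sub r1 <- r3,r2: IF@1 ID@2 stall=0 (-) EX@3 MEM@4 WB@5
I1 sub r4 <- r4,r4: IF@2 ID@3 stall=0 (-) EX@4 MEM@5 WB@6
I2 ld r4 <- r5: IF@3 ID@4 stall=0 (-) EX@5 MEM@6 WB@7
I3 add r1 <- r5,r3: IF@4 ID@5 stall=0 (-) EX@6 MEM@7 WB@8
I4 ld r5 <- r3: IF@5 ID@6 stall=0 (-) EX@7 MEM@8 WB@9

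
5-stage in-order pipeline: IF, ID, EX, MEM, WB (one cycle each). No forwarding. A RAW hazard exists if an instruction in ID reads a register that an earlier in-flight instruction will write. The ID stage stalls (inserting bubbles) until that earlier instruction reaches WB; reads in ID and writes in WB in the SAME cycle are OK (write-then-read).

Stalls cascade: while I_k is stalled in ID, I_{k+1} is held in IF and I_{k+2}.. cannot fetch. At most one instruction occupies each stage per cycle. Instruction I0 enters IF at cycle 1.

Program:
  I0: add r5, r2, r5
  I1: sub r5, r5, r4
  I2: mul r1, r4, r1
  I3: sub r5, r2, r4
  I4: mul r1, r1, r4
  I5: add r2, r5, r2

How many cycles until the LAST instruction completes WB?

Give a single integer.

I0 add r5 <- r2,r5: IF@1 ID@2 stall=0 (-) EX@3 MEM@4 WB@5
I1 sub r5 <- r5,r4: IF@2 ID@3 stall=2 (RAW on I0.r5 (WB@5)) EX@6 MEM@7 WB@8
I2 mul r1 <- r4,r1: IF@3 ID@6 stall=0 (-) EX@7 MEM@8 WB@9
I3 sub r5 <- r2,r4: IF@6 ID@7 stall=0 (-) EX@8 MEM@9 WB@10
I4 mul r1 <- r1,r4: IF@7 ID@8 stall=1 (RAW on I2.r1 (WB@9)) EX@10 MEM@11 WB@12
I5 add r2 <- r5,r2: IF@8 ID@10 stall=0 (-) EX@11 MEM@12 WB@13

Answer: 13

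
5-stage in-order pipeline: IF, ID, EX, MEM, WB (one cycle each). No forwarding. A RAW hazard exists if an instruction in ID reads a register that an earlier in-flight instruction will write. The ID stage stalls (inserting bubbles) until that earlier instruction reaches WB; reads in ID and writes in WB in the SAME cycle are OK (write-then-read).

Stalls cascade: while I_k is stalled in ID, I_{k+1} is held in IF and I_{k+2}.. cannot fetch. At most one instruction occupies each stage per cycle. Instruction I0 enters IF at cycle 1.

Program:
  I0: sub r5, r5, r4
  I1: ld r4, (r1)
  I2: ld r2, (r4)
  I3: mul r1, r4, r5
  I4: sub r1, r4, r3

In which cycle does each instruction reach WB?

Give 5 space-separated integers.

Answer: 5 6 9 10 11

Derivation:
I0 sub r5 <- r5,r4: IF@1 ID@2 stall=0 (-) EX@3 MEM@4 WB@5
I1 ld r4 <- r1: IF@2 ID@3 stall=0 (-) EX@4 MEM@5 WB@6
I2 ld r2 <- r4: IF@3 ID@4 stall=2 (RAW on I1.r4 (WB@6)) EX@7 MEM@8 WB@9
I3 mul r1 <- r4,r5: IF@4 ID@7 stall=0 (-) EX@8 MEM@9 WB@10
I4 sub r1 <- r4,r3: IF@7 ID@8 stall=0 (-) EX@9 MEM@10 WB@11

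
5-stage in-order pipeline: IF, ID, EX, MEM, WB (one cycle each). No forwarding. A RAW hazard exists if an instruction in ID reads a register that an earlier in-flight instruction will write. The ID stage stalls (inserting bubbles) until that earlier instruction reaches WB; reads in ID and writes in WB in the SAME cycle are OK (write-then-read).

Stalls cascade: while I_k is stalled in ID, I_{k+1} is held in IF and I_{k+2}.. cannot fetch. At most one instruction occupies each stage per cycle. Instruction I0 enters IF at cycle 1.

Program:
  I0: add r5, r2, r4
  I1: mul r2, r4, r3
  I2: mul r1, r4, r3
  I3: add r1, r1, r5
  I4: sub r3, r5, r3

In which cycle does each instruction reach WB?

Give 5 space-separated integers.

I0 add r5 <- r2,r4: IF@1 ID@2 stall=0 (-) EX@3 MEM@4 WB@5
I1 mul r2 <- r4,r3: IF@2 ID@3 stall=0 (-) EX@4 MEM@5 WB@6
I2 mul r1 <- r4,r3: IF@3 ID@4 stall=0 (-) EX@5 MEM@6 WB@7
I3 add r1 <- r1,r5: IF@4 ID@5 stall=2 (RAW on I2.r1 (WB@7)) EX@8 MEM@9 WB@10
I4 sub r3 <- r5,r3: IF@5 ID@8 stall=0 (-) EX@9 MEM@10 WB@11

Answer: 5 6 7 10 11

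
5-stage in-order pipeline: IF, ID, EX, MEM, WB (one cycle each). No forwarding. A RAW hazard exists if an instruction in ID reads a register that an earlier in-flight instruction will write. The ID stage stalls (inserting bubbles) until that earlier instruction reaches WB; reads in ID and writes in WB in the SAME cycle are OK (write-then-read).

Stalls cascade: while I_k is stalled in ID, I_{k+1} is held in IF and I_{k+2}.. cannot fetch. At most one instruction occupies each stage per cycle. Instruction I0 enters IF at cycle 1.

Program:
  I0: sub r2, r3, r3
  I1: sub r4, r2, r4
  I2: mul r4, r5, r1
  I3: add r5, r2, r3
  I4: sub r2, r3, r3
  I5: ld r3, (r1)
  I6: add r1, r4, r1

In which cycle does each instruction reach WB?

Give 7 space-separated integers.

Answer: 5 8 9 10 11 12 13

Derivation:
I0 sub r2 <- r3,r3: IF@1 ID@2 stall=0 (-) EX@3 MEM@4 WB@5
I1 sub r4 <- r2,r4: IF@2 ID@3 stall=2 (RAW on I0.r2 (WB@5)) EX@6 MEM@7 WB@8
I2 mul r4 <- r5,r1: IF@3 ID@6 stall=0 (-) EX@7 MEM@8 WB@9
I3 add r5 <- r2,r3: IF@6 ID@7 stall=0 (-) EX@8 MEM@9 WB@10
I4 sub r2 <- r3,r3: IF@7 ID@8 stall=0 (-) EX@9 MEM@10 WB@11
I5 ld r3 <- r1: IF@8 ID@9 stall=0 (-) EX@10 MEM@11 WB@12
I6 add r1 <- r4,r1: IF@9 ID@10 stall=0 (-) EX@11 MEM@12 WB@13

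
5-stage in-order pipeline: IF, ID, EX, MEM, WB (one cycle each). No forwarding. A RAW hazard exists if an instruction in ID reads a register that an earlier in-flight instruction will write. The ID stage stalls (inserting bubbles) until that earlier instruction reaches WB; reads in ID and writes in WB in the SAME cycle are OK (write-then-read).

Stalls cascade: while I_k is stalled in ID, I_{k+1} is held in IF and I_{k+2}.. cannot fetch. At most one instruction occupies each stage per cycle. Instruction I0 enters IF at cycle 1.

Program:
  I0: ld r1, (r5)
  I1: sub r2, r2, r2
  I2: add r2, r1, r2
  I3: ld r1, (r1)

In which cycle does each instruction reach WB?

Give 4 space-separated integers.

Answer: 5 6 9 10

Derivation:
I0 ld r1 <- r5: IF@1 ID@2 stall=0 (-) EX@3 MEM@4 WB@5
I1 sub r2 <- r2,r2: IF@2 ID@3 stall=0 (-) EX@4 MEM@5 WB@6
I2 add r2 <- r1,r2: IF@3 ID@4 stall=2 (RAW on I1.r2 (WB@6)) EX@7 MEM@8 WB@9
I3 ld r1 <- r1: IF@4 ID@7 stall=0 (-) EX@8 MEM@9 WB@10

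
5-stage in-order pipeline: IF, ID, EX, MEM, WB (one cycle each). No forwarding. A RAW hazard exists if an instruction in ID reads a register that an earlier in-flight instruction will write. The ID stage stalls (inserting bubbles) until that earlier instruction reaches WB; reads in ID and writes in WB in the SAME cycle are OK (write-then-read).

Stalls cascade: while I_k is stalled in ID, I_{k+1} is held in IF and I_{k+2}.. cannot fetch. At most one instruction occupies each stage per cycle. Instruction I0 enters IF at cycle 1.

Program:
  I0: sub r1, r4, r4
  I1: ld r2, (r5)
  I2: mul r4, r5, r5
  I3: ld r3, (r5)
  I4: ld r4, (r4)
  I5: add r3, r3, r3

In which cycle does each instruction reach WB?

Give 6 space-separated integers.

I0 sub r1 <- r4,r4: IF@1 ID@2 stall=0 (-) EX@3 MEM@4 WB@5
I1 ld r2 <- r5: IF@2 ID@3 stall=0 (-) EX@4 MEM@5 WB@6
I2 mul r4 <- r5,r5: IF@3 ID@4 stall=0 (-) EX@5 MEM@6 WB@7
I3 ld r3 <- r5: IF@4 ID@5 stall=0 (-) EX@6 MEM@7 WB@8
I4 ld r4 <- r4: IF@5 ID@6 stall=1 (RAW on I2.r4 (WB@7)) EX@8 MEM@9 WB@10
I5 add r3 <- r3,r3: IF@6 ID@8 stall=0 (-) EX@9 MEM@10 WB@11

Answer: 5 6 7 8 10 11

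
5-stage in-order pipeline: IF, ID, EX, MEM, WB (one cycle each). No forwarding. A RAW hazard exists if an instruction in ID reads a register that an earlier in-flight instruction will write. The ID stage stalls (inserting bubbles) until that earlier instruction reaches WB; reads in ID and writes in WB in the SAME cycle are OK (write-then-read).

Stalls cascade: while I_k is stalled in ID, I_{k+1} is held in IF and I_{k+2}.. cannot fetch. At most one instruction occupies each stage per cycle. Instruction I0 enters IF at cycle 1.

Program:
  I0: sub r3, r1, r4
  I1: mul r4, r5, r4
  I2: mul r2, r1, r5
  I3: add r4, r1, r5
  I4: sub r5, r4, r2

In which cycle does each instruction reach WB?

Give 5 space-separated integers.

I0 sub r3 <- r1,r4: IF@1 ID@2 stall=0 (-) EX@3 MEM@4 WB@5
I1 mul r4 <- r5,r4: IF@2 ID@3 stall=0 (-) EX@4 MEM@5 WB@6
I2 mul r2 <- r1,r5: IF@3 ID@4 stall=0 (-) EX@5 MEM@6 WB@7
I3 add r4 <- r1,r5: IF@4 ID@5 stall=0 (-) EX@6 MEM@7 WB@8
I4 sub r5 <- r4,r2: IF@5 ID@6 stall=2 (RAW on I3.r4 (WB@8)) EX@9 MEM@10 WB@11

Answer: 5 6 7 8 11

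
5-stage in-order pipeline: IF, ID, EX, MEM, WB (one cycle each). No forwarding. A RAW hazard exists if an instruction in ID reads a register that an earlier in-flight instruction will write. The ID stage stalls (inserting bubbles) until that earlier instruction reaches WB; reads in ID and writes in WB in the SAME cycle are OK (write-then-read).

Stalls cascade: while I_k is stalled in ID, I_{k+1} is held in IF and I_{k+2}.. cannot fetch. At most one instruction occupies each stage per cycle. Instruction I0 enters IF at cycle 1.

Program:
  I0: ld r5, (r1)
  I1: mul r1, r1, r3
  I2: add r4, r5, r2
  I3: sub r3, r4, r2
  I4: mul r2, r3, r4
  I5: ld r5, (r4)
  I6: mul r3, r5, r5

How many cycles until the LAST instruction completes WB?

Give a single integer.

Answer: 18

Derivation:
I0 ld r5 <- r1: IF@1 ID@2 stall=0 (-) EX@3 MEM@4 WB@5
I1 mul r1 <- r1,r3: IF@2 ID@3 stall=0 (-) EX@4 MEM@5 WB@6
I2 add r4 <- r5,r2: IF@3 ID@4 stall=1 (RAW on I0.r5 (WB@5)) EX@6 MEM@7 WB@8
I3 sub r3 <- r4,r2: IF@4 ID@6 stall=2 (RAW on I2.r4 (WB@8)) EX@9 MEM@10 WB@11
I4 mul r2 <- r3,r4: IF@6 ID@9 stall=2 (RAW on I3.r3 (WB@11)) EX@12 MEM@13 WB@14
I5 ld r5 <- r4: IF@9 ID@12 stall=0 (-) EX@13 MEM@14 WB@15
I6 mul r3 <- r5,r5: IF@12 ID@13 stall=2 (RAW on I5.r5 (WB@15)) EX@16 MEM@17 WB@18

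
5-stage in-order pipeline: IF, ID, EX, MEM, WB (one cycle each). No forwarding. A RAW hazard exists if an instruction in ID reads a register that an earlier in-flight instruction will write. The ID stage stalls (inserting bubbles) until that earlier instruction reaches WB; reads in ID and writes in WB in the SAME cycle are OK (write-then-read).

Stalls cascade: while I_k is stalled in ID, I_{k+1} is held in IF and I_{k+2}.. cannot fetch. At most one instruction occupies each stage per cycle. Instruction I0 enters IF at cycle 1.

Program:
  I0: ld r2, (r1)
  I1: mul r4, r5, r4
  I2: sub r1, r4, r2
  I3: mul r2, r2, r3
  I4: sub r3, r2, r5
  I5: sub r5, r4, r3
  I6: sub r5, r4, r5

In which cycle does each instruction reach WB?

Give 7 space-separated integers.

Answer: 5 6 9 10 13 16 19

Derivation:
I0 ld r2 <- r1: IF@1 ID@2 stall=0 (-) EX@3 MEM@4 WB@5
I1 mul r4 <- r5,r4: IF@2 ID@3 stall=0 (-) EX@4 MEM@5 WB@6
I2 sub r1 <- r4,r2: IF@3 ID@4 stall=2 (RAW on I1.r4 (WB@6)) EX@7 MEM@8 WB@9
I3 mul r2 <- r2,r3: IF@4 ID@7 stall=0 (-) EX@8 MEM@9 WB@10
I4 sub r3 <- r2,r5: IF@7 ID@8 stall=2 (RAW on I3.r2 (WB@10)) EX@11 MEM@12 WB@13
I5 sub r5 <- r4,r3: IF@8 ID@11 stall=2 (RAW on I4.r3 (WB@13)) EX@14 MEM@15 WB@16
I6 sub r5 <- r4,r5: IF@11 ID@14 stall=2 (RAW on I5.r5 (WB@16)) EX@17 MEM@18 WB@19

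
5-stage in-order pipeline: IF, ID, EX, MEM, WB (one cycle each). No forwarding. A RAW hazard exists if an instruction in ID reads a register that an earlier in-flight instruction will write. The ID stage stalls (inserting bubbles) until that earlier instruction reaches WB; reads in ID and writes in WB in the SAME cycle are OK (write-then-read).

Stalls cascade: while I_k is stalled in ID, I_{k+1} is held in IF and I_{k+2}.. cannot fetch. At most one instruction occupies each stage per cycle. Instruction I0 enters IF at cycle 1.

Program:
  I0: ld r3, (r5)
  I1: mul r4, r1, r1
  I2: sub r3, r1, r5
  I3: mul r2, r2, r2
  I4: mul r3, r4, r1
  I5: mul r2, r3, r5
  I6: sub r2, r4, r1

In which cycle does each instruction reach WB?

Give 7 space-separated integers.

Answer: 5 6 7 8 9 12 13

Derivation:
I0 ld r3 <- r5: IF@1 ID@2 stall=0 (-) EX@3 MEM@4 WB@5
I1 mul r4 <- r1,r1: IF@2 ID@3 stall=0 (-) EX@4 MEM@5 WB@6
I2 sub r3 <- r1,r5: IF@3 ID@4 stall=0 (-) EX@5 MEM@6 WB@7
I3 mul r2 <- r2,r2: IF@4 ID@5 stall=0 (-) EX@6 MEM@7 WB@8
I4 mul r3 <- r4,r1: IF@5 ID@6 stall=0 (-) EX@7 MEM@8 WB@9
I5 mul r2 <- r3,r5: IF@6 ID@7 stall=2 (RAW on I4.r3 (WB@9)) EX@10 MEM@11 WB@12
I6 sub r2 <- r4,r1: IF@7 ID@10 stall=0 (-) EX@11 MEM@12 WB@13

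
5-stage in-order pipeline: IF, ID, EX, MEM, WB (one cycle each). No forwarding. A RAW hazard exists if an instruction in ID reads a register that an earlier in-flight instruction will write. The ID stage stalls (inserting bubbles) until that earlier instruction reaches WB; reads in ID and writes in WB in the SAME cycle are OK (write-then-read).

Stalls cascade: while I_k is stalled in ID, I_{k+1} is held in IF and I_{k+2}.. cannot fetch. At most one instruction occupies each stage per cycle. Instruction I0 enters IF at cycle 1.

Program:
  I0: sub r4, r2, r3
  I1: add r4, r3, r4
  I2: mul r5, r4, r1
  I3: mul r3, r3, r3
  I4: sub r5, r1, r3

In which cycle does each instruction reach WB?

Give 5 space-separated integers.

I0 sub r4 <- r2,r3: IF@1 ID@2 stall=0 (-) EX@3 MEM@4 WB@5
I1 add r4 <- r3,r4: IF@2 ID@3 stall=2 (RAW on I0.r4 (WB@5)) EX@6 MEM@7 WB@8
I2 mul r5 <- r4,r1: IF@3 ID@6 stall=2 (RAW on I1.r4 (WB@8)) EX@9 MEM@10 WB@11
I3 mul r3 <- r3,r3: IF@6 ID@9 stall=0 (-) EX@10 MEM@11 WB@12
I4 sub r5 <- r1,r3: IF@9 ID@10 stall=2 (RAW on I3.r3 (WB@12)) EX@13 MEM@14 WB@15

Answer: 5 8 11 12 15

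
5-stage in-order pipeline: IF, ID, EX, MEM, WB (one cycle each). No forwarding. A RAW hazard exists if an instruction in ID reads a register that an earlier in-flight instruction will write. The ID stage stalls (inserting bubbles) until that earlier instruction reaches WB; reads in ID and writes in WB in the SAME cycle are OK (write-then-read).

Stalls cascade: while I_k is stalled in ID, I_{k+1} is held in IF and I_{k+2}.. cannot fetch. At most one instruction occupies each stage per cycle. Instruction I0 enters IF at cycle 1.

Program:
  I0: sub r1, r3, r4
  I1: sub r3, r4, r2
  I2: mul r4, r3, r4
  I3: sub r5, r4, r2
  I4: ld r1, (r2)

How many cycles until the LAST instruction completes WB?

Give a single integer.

Answer: 13

Derivation:
I0 sub r1 <- r3,r4: IF@1 ID@2 stall=0 (-) EX@3 MEM@4 WB@5
I1 sub r3 <- r4,r2: IF@2 ID@3 stall=0 (-) EX@4 MEM@5 WB@6
I2 mul r4 <- r3,r4: IF@3 ID@4 stall=2 (RAW on I1.r3 (WB@6)) EX@7 MEM@8 WB@9
I3 sub r5 <- r4,r2: IF@4 ID@7 stall=2 (RAW on I2.r4 (WB@9)) EX@10 MEM@11 WB@12
I4 ld r1 <- r2: IF@7 ID@10 stall=0 (-) EX@11 MEM@12 WB@13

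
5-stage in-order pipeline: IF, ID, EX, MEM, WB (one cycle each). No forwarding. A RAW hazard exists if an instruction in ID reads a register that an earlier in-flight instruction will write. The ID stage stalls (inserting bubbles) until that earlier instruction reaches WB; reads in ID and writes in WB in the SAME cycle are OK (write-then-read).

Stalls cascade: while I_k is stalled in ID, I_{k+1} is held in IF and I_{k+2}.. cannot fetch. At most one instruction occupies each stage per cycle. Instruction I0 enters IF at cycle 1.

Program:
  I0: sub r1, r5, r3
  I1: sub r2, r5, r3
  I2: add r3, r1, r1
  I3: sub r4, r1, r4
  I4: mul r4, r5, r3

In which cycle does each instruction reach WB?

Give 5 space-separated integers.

I0 sub r1 <- r5,r3: IF@1 ID@2 stall=0 (-) EX@3 MEM@4 WB@5
I1 sub r2 <- r5,r3: IF@2 ID@3 stall=0 (-) EX@4 MEM@5 WB@6
I2 add r3 <- r1,r1: IF@3 ID@4 stall=1 (RAW on I0.r1 (WB@5)) EX@6 MEM@7 WB@8
I3 sub r4 <- r1,r4: IF@4 ID@6 stall=0 (-) EX@7 MEM@8 WB@9
I4 mul r4 <- r5,r3: IF@6 ID@7 stall=1 (RAW on I2.r3 (WB@8)) EX@9 MEM@10 WB@11

Answer: 5 6 8 9 11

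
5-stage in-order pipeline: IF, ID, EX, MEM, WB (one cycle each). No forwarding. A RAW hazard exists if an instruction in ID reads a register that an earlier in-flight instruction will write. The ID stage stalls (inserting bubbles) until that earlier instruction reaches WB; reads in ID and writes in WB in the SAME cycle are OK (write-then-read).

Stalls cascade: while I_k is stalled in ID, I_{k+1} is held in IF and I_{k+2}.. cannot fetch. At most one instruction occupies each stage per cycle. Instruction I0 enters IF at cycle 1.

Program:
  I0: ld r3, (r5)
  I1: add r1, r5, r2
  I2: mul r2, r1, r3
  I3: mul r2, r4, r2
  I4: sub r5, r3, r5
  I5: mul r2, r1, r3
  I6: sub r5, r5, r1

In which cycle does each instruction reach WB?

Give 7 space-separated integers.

Answer: 5 6 9 12 13 14 16

Derivation:
I0 ld r3 <- r5: IF@1 ID@2 stall=0 (-) EX@3 MEM@4 WB@5
I1 add r1 <- r5,r2: IF@2 ID@3 stall=0 (-) EX@4 MEM@5 WB@6
I2 mul r2 <- r1,r3: IF@3 ID@4 stall=2 (RAW on I1.r1 (WB@6)) EX@7 MEM@8 WB@9
I3 mul r2 <- r4,r2: IF@4 ID@7 stall=2 (RAW on I2.r2 (WB@9)) EX@10 MEM@11 WB@12
I4 sub r5 <- r3,r5: IF@7 ID@10 stall=0 (-) EX@11 MEM@12 WB@13
I5 mul r2 <- r1,r3: IF@10 ID@11 stall=0 (-) EX@12 MEM@13 WB@14
I6 sub r5 <- r5,r1: IF@11 ID@12 stall=1 (RAW on I4.r5 (WB@13)) EX@14 MEM@15 WB@16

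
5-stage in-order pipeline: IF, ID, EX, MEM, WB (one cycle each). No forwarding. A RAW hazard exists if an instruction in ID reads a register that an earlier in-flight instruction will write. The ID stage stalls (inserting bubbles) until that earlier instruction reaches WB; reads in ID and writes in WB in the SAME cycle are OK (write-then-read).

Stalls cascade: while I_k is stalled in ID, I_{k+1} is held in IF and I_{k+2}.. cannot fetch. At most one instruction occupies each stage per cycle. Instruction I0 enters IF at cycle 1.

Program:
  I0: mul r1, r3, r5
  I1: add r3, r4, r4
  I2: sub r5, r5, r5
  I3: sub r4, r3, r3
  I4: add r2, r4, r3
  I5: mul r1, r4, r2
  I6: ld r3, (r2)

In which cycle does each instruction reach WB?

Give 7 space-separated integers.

I0 mul r1 <- r3,r5: IF@1 ID@2 stall=0 (-) EX@3 MEM@4 WB@5
I1 add r3 <- r4,r4: IF@2 ID@3 stall=0 (-) EX@4 MEM@5 WB@6
I2 sub r5 <- r5,r5: IF@3 ID@4 stall=0 (-) EX@5 MEM@6 WB@7
I3 sub r4 <- r3,r3: IF@4 ID@5 stall=1 (RAW on I1.r3 (WB@6)) EX@7 MEM@8 WB@9
I4 add r2 <- r4,r3: IF@5 ID@7 stall=2 (RAW on I3.r4 (WB@9)) EX@10 MEM@11 WB@12
I5 mul r1 <- r4,r2: IF@7 ID@10 stall=2 (RAW on I4.r2 (WB@12)) EX@13 MEM@14 WB@15
I6 ld r3 <- r2: IF@10 ID@13 stall=0 (-) EX@14 MEM@15 WB@16

Answer: 5 6 7 9 12 15 16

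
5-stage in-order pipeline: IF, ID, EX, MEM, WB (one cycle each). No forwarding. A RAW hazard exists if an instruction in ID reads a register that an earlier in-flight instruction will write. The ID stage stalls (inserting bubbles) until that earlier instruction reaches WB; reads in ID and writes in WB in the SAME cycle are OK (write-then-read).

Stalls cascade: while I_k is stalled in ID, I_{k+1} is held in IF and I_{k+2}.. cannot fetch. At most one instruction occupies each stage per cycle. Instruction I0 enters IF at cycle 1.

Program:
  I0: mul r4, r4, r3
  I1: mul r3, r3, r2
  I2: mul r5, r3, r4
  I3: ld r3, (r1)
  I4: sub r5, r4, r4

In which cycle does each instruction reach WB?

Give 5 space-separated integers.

Answer: 5 6 9 10 11

Derivation:
I0 mul r4 <- r4,r3: IF@1 ID@2 stall=0 (-) EX@3 MEM@4 WB@5
I1 mul r3 <- r3,r2: IF@2 ID@3 stall=0 (-) EX@4 MEM@5 WB@6
I2 mul r5 <- r3,r4: IF@3 ID@4 stall=2 (RAW on I1.r3 (WB@6)) EX@7 MEM@8 WB@9
I3 ld r3 <- r1: IF@4 ID@7 stall=0 (-) EX@8 MEM@9 WB@10
I4 sub r5 <- r4,r4: IF@7 ID@8 stall=0 (-) EX@9 MEM@10 WB@11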